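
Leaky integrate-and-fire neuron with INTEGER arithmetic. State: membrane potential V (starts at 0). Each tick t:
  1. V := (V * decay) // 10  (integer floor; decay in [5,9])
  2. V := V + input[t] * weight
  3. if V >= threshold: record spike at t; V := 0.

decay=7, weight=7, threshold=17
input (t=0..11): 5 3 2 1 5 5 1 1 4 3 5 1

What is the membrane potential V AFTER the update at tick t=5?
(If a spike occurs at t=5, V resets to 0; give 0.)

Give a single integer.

Answer: 0

Derivation:
t=0: input=5 -> V=0 FIRE
t=1: input=3 -> V=0 FIRE
t=2: input=2 -> V=14
t=3: input=1 -> V=16
t=4: input=5 -> V=0 FIRE
t=5: input=5 -> V=0 FIRE
t=6: input=1 -> V=7
t=7: input=1 -> V=11
t=8: input=4 -> V=0 FIRE
t=9: input=3 -> V=0 FIRE
t=10: input=5 -> V=0 FIRE
t=11: input=1 -> V=7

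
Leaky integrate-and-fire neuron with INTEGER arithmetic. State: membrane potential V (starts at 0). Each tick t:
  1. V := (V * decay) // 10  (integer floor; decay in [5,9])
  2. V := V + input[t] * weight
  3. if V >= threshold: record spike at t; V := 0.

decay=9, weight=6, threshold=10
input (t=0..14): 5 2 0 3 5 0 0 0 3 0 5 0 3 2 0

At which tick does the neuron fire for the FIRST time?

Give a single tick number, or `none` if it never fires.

Answer: 0

Derivation:
t=0: input=5 -> V=0 FIRE
t=1: input=2 -> V=0 FIRE
t=2: input=0 -> V=0
t=3: input=3 -> V=0 FIRE
t=4: input=5 -> V=0 FIRE
t=5: input=0 -> V=0
t=6: input=0 -> V=0
t=7: input=0 -> V=0
t=8: input=3 -> V=0 FIRE
t=9: input=0 -> V=0
t=10: input=5 -> V=0 FIRE
t=11: input=0 -> V=0
t=12: input=3 -> V=0 FIRE
t=13: input=2 -> V=0 FIRE
t=14: input=0 -> V=0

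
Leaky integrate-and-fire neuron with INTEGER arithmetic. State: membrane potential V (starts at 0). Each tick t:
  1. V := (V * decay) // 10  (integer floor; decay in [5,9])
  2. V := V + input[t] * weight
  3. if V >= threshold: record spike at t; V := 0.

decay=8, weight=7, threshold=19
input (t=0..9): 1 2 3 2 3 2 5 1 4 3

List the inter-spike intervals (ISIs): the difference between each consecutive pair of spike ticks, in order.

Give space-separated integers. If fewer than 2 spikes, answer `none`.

t=0: input=1 -> V=7
t=1: input=2 -> V=0 FIRE
t=2: input=3 -> V=0 FIRE
t=3: input=2 -> V=14
t=4: input=3 -> V=0 FIRE
t=5: input=2 -> V=14
t=6: input=5 -> V=0 FIRE
t=7: input=1 -> V=7
t=8: input=4 -> V=0 FIRE
t=9: input=3 -> V=0 FIRE

Answer: 1 2 2 2 1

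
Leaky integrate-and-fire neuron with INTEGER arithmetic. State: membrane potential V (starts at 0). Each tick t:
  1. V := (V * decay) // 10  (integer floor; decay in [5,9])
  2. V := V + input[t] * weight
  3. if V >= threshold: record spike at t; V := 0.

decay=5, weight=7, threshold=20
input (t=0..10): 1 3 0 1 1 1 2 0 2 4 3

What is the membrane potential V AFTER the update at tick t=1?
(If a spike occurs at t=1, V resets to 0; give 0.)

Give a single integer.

t=0: input=1 -> V=7
t=1: input=3 -> V=0 FIRE
t=2: input=0 -> V=0
t=3: input=1 -> V=7
t=4: input=1 -> V=10
t=5: input=1 -> V=12
t=6: input=2 -> V=0 FIRE
t=7: input=0 -> V=0
t=8: input=2 -> V=14
t=9: input=4 -> V=0 FIRE
t=10: input=3 -> V=0 FIRE

Answer: 0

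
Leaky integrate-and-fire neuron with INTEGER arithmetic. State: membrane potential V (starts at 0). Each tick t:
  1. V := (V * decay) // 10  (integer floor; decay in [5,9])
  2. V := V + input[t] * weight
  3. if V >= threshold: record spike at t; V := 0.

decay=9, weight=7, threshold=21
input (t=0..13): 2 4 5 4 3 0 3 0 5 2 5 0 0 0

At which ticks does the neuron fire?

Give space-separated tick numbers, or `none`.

t=0: input=2 -> V=14
t=1: input=4 -> V=0 FIRE
t=2: input=5 -> V=0 FIRE
t=3: input=4 -> V=0 FIRE
t=4: input=3 -> V=0 FIRE
t=5: input=0 -> V=0
t=6: input=3 -> V=0 FIRE
t=7: input=0 -> V=0
t=8: input=5 -> V=0 FIRE
t=9: input=2 -> V=14
t=10: input=5 -> V=0 FIRE
t=11: input=0 -> V=0
t=12: input=0 -> V=0
t=13: input=0 -> V=0

Answer: 1 2 3 4 6 8 10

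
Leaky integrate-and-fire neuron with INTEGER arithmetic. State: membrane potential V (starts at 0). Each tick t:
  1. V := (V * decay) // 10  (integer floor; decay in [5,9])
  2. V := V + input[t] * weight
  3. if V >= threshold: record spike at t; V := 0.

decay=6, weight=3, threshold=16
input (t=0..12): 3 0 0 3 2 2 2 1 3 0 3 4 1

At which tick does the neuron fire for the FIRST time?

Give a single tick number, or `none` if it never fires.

Answer: 11

Derivation:
t=0: input=3 -> V=9
t=1: input=0 -> V=5
t=2: input=0 -> V=3
t=3: input=3 -> V=10
t=4: input=2 -> V=12
t=5: input=2 -> V=13
t=6: input=2 -> V=13
t=7: input=1 -> V=10
t=8: input=3 -> V=15
t=9: input=0 -> V=9
t=10: input=3 -> V=14
t=11: input=4 -> V=0 FIRE
t=12: input=1 -> V=3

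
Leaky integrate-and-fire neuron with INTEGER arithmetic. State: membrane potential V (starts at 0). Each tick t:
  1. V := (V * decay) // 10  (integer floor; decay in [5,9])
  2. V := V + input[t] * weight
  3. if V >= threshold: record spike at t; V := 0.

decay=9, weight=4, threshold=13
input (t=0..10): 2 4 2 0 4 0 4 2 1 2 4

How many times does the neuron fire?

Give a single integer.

t=0: input=2 -> V=8
t=1: input=4 -> V=0 FIRE
t=2: input=2 -> V=8
t=3: input=0 -> V=7
t=4: input=4 -> V=0 FIRE
t=5: input=0 -> V=0
t=6: input=4 -> V=0 FIRE
t=7: input=2 -> V=8
t=8: input=1 -> V=11
t=9: input=2 -> V=0 FIRE
t=10: input=4 -> V=0 FIRE

Answer: 5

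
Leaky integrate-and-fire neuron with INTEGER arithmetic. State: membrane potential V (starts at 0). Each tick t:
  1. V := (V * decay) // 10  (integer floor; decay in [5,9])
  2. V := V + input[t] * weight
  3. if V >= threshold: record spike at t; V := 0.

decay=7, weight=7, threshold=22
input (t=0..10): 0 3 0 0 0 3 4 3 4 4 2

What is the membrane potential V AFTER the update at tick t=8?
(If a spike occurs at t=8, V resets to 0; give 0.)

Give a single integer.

Answer: 0

Derivation:
t=0: input=0 -> V=0
t=1: input=3 -> V=21
t=2: input=0 -> V=14
t=3: input=0 -> V=9
t=4: input=0 -> V=6
t=5: input=3 -> V=0 FIRE
t=6: input=4 -> V=0 FIRE
t=7: input=3 -> V=21
t=8: input=4 -> V=0 FIRE
t=9: input=4 -> V=0 FIRE
t=10: input=2 -> V=14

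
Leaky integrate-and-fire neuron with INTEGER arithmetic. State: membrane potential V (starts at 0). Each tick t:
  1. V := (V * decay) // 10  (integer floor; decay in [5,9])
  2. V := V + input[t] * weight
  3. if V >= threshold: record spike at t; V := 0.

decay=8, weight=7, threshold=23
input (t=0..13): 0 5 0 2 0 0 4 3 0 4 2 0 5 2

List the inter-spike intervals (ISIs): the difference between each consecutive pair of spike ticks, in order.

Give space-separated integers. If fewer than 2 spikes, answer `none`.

t=0: input=0 -> V=0
t=1: input=5 -> V=0 FIRE
t=2: input=0 -> V=0
t=3: input=2 -> V=14
t=4: input=0 -> V=11
t=5: input=0 -> V=8
t=6: input=4 -> V=0 FIRE
t=7: input=3 -> V=21
t=8: input=0 -> V=16
t=9: input=4 -> V=0 FIRE
t=10: input=2 -> V=14
t=11: input=0 -> V=11
t=12: input=5 -> V=0 FIRE
t=13: input=2 -> V=14

Answer: 5 3 3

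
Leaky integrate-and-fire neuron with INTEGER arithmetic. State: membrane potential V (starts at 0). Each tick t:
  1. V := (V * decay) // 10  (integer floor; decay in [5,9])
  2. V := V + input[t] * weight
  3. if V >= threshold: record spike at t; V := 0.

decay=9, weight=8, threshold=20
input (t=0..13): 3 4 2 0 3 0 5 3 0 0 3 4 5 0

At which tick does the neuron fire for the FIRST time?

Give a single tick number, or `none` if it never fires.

Answer: 0

Derivation:
t=0: input=3 -> V=0 FIRE
t=1: input=4 -> V=0 FIRE
t=2: input=2 -> V=16
t=3: input=0 -> V=14
t=4: input=3 -> V=0 FIRE
t=5: input=0 -> V=0
t=6: input=5 -> V=0 FIRE
t=7: input=3 -> V=0 FIRE
t=8: input=0 -> V=0
t=9: input=0 -> V=0
t=10: input=3 -> V=0 FIRE
t=11: input=4 -> V=0 FIRE
t=12: input=5 -> V=0 FIRE
t=13: input=0 -> V=0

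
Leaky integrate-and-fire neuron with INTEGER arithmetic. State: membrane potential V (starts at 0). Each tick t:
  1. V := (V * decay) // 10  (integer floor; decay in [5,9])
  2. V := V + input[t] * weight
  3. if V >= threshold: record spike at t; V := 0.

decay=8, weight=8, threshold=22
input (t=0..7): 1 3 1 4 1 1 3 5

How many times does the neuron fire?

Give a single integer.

Answer: 4

Derivation:
t=0: input=1 -> V=8
t=1: input=3 -> V=0 FIRE
t=2: input=1 -> V=8
t=3: input=4 -> V=0 FIRE
t=4: input=1 -> V=8
t=5: input=1 -> V=14
t=6: input=3 -> V=0 FIRE
t=7: input=5 -> V=0 FIRE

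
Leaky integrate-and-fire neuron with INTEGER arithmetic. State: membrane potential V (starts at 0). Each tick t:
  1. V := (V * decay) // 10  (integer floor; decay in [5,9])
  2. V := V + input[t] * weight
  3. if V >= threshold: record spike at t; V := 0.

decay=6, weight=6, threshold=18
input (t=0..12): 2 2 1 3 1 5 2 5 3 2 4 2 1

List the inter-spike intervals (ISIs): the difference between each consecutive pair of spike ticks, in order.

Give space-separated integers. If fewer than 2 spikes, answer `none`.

t=0: input=2 -> V=12
t=1: input=2 -> V=0 FIRE
t=2: input=1 -> V=6
t=3: input=3 -> V=0 FIRE
t=4: input=1 -> V=6
t=5: input=5 -> V=0 FIRE
t=6: input=2 -> V=12
t=7: input=5 -> V=0 FIRE
t=8: input=3 -> V=0 FIRE
t=9: input=2 -> V=12
t=10: input=4 -> V=0 FIRE
t=11: input=2 -> V=12
t=12: input=1 -> V=13

Answer: 2 2 2 1 2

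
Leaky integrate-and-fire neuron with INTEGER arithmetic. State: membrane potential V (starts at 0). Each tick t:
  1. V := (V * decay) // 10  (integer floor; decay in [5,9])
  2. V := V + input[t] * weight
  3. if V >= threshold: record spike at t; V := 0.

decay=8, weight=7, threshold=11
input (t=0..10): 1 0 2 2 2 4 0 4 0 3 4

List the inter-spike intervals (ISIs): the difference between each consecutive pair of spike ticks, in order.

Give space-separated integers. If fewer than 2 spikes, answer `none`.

t=0: input=1 -> V=7
t=1: input=0 -> V=5
t=2: input=2 -> V=0 FIRE
t=3: input=2 -> V=0 FIRE
t=4: input=2 -> V=0 FIRE
t=5: input=4 -> V=0 FIRE
t=6: input=0 -> V=0
t=7: input=4 -> V=0 FIRE
t=8: input=0 -> V=0
t=9: input=3 -> V=0 FIRE
t=10: input=4 -> V=0 FIRE

Answer: 1 1 1 2 2 1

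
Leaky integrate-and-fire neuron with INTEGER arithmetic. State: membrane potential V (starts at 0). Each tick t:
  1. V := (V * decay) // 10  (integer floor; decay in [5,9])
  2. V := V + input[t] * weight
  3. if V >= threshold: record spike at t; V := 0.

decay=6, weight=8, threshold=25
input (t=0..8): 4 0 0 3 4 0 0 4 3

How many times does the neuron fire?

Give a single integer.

t=0: input=4 -> V=0 FIRE
t=1: input=0 -> V=0
t=2: input=0 -> V=0
t=3: input=3 -> V=24
t=4: input=4 -> V=0 FIRE
t=5: input=0 -> V=0
t=6: input=0 -> V=0
t=7: input=4 -> V=0 FIRE
t=8: input=3 -> V=24

Answer: 3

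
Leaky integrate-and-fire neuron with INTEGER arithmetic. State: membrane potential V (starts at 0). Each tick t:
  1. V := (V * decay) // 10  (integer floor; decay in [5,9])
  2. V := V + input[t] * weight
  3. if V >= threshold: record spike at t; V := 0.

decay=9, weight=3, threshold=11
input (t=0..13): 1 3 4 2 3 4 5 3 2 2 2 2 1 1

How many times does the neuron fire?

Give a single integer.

t=0: input=1 -> V=3
t=1: input=3 -> V=0 FIRE
t=2: input=4 -> V=0 FIRE
t=3: input=2 -> V=6
t=4: input=3 -> V=0 FIRE
t=5: input=4 -> V=0 FIRE
t=6: input=5 -> V=0 FIRE
t=7: input=3 -> V=9
t=8: input=2 -> V=0 FIRE
t=9: input=2 -> V=6
t=10: input=2 -> V=0 FIRE
t=11: input=2 -> V=6
t=12: input=1 -> V=8
t=13: input=1 -> V=10

Answer: 7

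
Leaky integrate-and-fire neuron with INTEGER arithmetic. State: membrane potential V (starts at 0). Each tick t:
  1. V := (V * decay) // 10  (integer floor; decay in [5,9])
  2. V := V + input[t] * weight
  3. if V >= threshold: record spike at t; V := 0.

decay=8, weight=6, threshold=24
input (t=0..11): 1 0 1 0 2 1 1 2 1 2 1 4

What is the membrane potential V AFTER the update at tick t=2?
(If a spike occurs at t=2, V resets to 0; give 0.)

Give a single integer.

Answer: 9

Derivation:
t=0: input=1 -> V=6
t=1: input=0 -> V=4
t=2: input=1 -> V=9
t=3: input=0 -> V=7
t=4: input=2 -> V=17
t=5: input=1 -> V=19
t=6: input=1 -> V=21
t=7: input=2 -> V=0 FIRE
t=8: input=1 -> V=6
t=9: input=2 -> V=16
t=10: input=1 -> V=18
t=11: input=4 -> V=0 FIRE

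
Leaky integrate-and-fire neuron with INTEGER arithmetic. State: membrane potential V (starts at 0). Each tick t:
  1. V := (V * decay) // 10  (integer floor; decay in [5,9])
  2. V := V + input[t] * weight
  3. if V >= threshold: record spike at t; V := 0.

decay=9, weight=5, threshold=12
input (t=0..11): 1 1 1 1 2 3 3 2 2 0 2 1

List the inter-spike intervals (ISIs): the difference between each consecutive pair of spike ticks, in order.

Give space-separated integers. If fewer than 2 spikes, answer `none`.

Answer: 2 1 1 2 3

Derivation:
t=0: input=1 -> V=5
t=1: input=1 -> V=9
t=2: input=1 -> V=0 FIRE
t=3: input=1 -> V=5
t=4: input=2 -> V=0 FIRE
t=5: input=3 -> V=0 FIRE
t=6: input=3 -> V=0 FIRE
t=7: input=2 -> V=10
t=8: input=2 -> V=0 FIRE
t=9: input=0 -> V=0
t=10: input=2 -> V=10
t=11: input=1 -> V=0 FIRE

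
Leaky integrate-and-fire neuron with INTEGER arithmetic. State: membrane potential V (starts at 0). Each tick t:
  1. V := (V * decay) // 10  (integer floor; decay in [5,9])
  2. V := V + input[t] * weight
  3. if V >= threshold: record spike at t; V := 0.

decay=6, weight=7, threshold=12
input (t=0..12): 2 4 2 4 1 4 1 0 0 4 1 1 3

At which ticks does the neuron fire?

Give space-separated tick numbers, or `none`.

Answer: 0 1 2 3 5 9 12

Derivation:
t=0: input=2 -> V=0 FIRE
t=1: input=4 -> V=0 FIRE
t=2: input=2 -> V=0 FIRE
t=3: input=4 -> V=0 FIRE
t=4: input=1 -> V=7
t=5: input=4 -> V=0 FIRE
t=6: input=1 -> V=7
t=7: input=0 -> V=4
t=8: input=0 -> V=2
t=9: input=4 -> V=0 FIRE
t=10: input=1 -> V=7
t=11: input=1 -> V=11
t=12: input=3 -> V=0 FIRE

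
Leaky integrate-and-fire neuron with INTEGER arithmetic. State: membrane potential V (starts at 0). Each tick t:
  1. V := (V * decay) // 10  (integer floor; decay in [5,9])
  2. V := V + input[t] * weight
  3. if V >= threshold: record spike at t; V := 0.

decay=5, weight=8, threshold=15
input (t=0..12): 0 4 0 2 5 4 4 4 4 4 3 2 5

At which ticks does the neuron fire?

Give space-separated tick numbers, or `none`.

Answer: 1 3 4 5 6 7 8 9 10 11 12

Derivation:
t=0: input=0 -> V=0
t=1: input=4 -> V=0 FIRE
t=2: input=0 -> V=0
t=3: input=2 -> V=0 FIRE
t=4: input=5 -> V=0 FIRE
t=5: input=4 -> V=0 FIRE
t=6: input=4 -> V=0 FIRE
t=7: input=4 -> V=0 FIRE
t=8: input=4 -> V=0 FIRE
t=9: input=4 -> V=0 FIRE
t=10: input=3 -> V=0 FIRE
t=11: input=2 -> V=0 FIRE
t=12: input=5 -> V=0 FIRE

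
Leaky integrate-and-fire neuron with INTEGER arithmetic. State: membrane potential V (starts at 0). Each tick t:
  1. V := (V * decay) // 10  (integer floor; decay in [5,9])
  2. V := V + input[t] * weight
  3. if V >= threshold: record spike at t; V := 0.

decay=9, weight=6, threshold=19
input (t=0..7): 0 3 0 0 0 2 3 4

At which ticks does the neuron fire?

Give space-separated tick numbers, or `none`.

Answer: 5 7

Derivation:
t=0: input=0 -> V=0
t=1: input=3 -> V=18
t=2: input=0 -> V=16
t=3: input=0 -> V=14
t=4: input=0 -> V=12
t=5: input=2 -> V=0 FIRE
t=6: input=3 -> V=18
t=7: input=4 -> V=0 FIRE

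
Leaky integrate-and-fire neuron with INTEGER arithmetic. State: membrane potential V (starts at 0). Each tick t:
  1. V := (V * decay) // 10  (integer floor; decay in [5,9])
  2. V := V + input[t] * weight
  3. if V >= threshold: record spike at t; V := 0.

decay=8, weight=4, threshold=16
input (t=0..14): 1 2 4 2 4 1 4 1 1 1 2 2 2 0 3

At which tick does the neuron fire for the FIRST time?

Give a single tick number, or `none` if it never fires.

Answer: 2

Derivation:
t=0: input=1 -> V=4
t=1: input=2 -> V=11
t=2: input=4 -> V=0 FIRE
t=3: input=2 -> V=8
t=4: input=4 -> V=0 FIRE
t=5: input=1 -> V=4
t=6: input=4 -> V=0 FIRE
t=7: input=1 -> V=4
t=8: input=1 -> V=7
t=9: input=1 -> V=9
t=10: input=2 -> V=15
t=11: input=2 -> V=0 FIRE
t=12: input=2 -> V=8
t=13: input=0 -> V=6
t=14: input=3 -> V=0 FIRE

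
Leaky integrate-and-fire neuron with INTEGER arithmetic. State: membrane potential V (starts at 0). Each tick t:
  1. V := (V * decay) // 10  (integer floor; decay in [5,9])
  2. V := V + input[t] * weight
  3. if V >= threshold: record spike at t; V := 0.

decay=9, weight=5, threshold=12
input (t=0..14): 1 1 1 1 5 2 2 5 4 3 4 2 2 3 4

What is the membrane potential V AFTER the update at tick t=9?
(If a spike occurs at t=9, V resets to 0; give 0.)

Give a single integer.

t=0: input=1 -> V=5
t=1: input=1 -> V=9
t=2: input=1 -> V=0 FIRE
t=3: input=1 -> V=5
t=4: input=5 -> V=0 FIRE
t=5: input=2 -> V=10
t=6: input=2 -> V=0 FIRE
t=7: input=5 -> V=0 FIRE
t=8: input=4 -> V=0 FIRE
t=9: input=3 -> V=0 FIRE
t=10: input=4 -> V=0 FIRE
t=11: input=2 -> V=10
t=12: input=2 -> V=0 FIRE
t=13: input=3 -> V=0 FIRE
t=14: input=4 -> V=0 FIRE

Answer: 0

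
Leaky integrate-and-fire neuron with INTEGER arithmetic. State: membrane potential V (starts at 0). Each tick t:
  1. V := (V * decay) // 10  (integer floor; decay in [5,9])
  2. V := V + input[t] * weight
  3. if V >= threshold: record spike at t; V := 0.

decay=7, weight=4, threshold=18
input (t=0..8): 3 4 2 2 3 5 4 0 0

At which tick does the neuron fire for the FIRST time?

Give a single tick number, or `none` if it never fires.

t=0: input=3 -> V=12
t=1: input=4 -> V=0 FIRE
t=2: input=2 -> V=8
t=3: input=2 -> V=13
t=4: input=3 -> V=0 FIRE
t=5: input=5 -> V=0 FIRE
t=6: input=4 -> V=16
t=7: input=0 -> V=11
t=8: input=0 -> V=7

Answer: 1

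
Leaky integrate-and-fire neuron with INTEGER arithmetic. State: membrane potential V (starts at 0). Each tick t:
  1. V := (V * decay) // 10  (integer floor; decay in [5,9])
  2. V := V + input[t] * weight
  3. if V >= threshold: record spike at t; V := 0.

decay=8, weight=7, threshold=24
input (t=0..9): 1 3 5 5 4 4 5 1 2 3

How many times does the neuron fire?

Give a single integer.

t=0: input=1 -> V=7
t=1: input=3 -> V=0 FIRE
t=2: input=5 -> V=0 FIRE
t=3: input=5 -> V=0 FIRE
t=4: input=4 -> V=0 FIRE
t=5: input=4 -> V=0 FIRE
t=6: input=5 -> V=0 FIRE
t=7: input=1 -> V=7
t=8: input=2 -> V=19
t=9: input=3 -> V=0 FIRE

Answer: 7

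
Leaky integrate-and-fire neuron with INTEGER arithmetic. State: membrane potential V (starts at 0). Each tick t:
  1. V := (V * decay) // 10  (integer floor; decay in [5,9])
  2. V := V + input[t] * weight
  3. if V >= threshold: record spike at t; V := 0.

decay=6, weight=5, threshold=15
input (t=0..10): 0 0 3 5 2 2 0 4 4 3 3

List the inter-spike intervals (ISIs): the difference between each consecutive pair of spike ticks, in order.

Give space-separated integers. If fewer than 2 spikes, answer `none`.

t=0: input=0 -> V=0
t=1: input=0 -> V=0
t=2: input=3 -> V=0 FIRE
t=3: input=5 -> V=0 FIRE
t=4: input=2 -> V=10
t=5: input=2 -> V=0 FIRE
t=6: input=0 -> V=0
t=7: input=4 -> V=0 FIRE
t=8: input=4 -> V=0 FIRE
t=9: input=3 -> V=0 FIRE
t=10: input=3 -> V=0 FIRE

Answer: 1 2 2 1 1 1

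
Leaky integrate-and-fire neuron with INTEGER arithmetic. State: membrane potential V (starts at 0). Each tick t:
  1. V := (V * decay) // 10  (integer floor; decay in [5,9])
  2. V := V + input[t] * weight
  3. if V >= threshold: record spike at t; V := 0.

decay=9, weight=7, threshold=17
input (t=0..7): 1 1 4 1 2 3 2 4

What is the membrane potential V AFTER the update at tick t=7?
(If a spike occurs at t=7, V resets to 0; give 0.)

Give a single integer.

Answer: 0

Derivation:
t=0: input=1 -> V=7
t=1: input=1 -> V=13
t=2: input=4 -> V=0 FIRE
t=3: input=1 -> V=7
t=4: input=2 -> V=0 FIRE
t=5: input=3 -> V=0 FIRE
t=6: input=2 -> V=14
t=7: input=4 -> V=0 FIRE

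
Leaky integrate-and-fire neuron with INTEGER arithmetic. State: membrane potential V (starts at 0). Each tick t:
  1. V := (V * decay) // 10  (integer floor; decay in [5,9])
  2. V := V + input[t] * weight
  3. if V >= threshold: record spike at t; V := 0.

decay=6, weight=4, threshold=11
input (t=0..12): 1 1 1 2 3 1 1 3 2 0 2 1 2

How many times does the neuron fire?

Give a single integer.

Answer: 4

Derivation:
t=0: input=1 -> V=4
t=1: input=1 -> V=6
t=2: input=1 -> V=7
t=3: input=2 -> V=0 FIRE
t=4: input=3 -> V=0 FIRE
t=5: input=1 -> V=4
t=6: input=1 -> V=6
t=7: input=3 -> V=0 FIRE
t=8: input=2 -> V=8
t=9: input=0 -> V=4
t=10: input=2 -> V=10
t=11: input=1 -> V=10
t=12: input=2 -> V=0 FIRE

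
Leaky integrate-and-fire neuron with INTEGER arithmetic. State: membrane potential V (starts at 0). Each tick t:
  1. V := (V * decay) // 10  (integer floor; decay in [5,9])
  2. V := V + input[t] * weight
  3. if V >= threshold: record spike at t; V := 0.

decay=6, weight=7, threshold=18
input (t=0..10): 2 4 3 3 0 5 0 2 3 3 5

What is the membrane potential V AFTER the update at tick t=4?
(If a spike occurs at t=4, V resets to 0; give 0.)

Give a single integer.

t=0: input=2 -> V=14
t=1: input=4 -> V=0 FIRE
t=2: input=3 -> V=0 FIRE
t=3: input=3 -> V=0 FIRE
t=4: input=0 -> V=0
t=5: input=5 -> V=0 FIRE
t=6: input=0 -> V=0
t=7: input=2 -> V=14
t=8: input=3 -> V=0 FIRE
t=9: input=3 -> V=0 FIRE
t=10: input=5 -> V=0 FIRE

Answer: 0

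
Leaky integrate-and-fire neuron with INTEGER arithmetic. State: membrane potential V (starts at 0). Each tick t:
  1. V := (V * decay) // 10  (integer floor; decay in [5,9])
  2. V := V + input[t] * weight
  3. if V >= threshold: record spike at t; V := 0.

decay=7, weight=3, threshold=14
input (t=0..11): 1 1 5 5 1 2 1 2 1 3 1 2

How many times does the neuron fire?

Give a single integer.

t=0: input=1 -> V=3
t=1: input=1 -> V=5
t=2: input=5 -> V=0 FIRE
t=3: input=5 -> V=0 FIRE
t=4: input=1 -> V=3
t=5: input=2 -> V=8
t=6: input=1 -> V=8
t=7: input=2 -> V=11
t=8: input=1 -> V=10
t=9: input=3 -> V=0 FIRE
t=10: input=1 -> V=3
t=11: input=2 -> V=8

Answer: 3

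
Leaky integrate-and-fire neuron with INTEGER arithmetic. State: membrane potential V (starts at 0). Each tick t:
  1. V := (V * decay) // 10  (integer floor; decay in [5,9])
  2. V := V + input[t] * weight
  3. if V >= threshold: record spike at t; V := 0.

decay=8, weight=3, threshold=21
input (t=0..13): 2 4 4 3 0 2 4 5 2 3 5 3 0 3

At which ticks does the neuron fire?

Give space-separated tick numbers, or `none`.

Answer: 2 7 10

Derivation:
t=0: input=2 -> V=6
t=1: input=4 -> V=16
t=2: input=4 -> V=0 FIRE
t=3: input=3 -> V=9
t=4: input=0 -> V=7
t=5: input=2 -> V=11
t=6: input=4 -> V=20
t=7: input=5 -> V=0 FIRE
t=8: input=2 -> V=6
t=9: input=3 -> V=13
t=10: input=5 -> V=0 FIRE
t=11: input=3 -> V=9
t=12: input=0 -> V=7
t=13: input=3 -> V=14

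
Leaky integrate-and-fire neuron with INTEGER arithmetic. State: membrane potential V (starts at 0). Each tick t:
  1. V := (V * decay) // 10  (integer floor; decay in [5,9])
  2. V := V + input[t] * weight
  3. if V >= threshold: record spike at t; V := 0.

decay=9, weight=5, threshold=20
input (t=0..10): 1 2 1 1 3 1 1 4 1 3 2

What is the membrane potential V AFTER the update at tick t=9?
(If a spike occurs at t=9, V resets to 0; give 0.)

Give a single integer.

Answer: 19

Derivation:
t=0: input=1 -> V=5
t=1: input=2 -> V=14
t=2: input=1 -> V=17
t=3: input=1 -> V=0 FIRE
t=4: input=3 -> V=15
t=5: input=1 -> V=18
t=6: input=1 -> V=0 FIRE
t=7: input=4 -> V=0 FIRE
t=8: input=1 -> V=5
t=9: input=3 -> V=19
t=10: input=2 -> V=0 FIRE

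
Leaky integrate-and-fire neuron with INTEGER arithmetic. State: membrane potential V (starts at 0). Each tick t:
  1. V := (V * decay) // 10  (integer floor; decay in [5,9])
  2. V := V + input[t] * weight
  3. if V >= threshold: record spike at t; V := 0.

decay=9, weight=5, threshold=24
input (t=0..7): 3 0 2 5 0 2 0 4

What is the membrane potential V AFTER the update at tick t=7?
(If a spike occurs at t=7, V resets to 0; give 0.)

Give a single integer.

Answer: 0

Derivation:
t=0: input=3 -> V=15
t=1: input=0 -> V=13
t=2: input=2 -> V=21
t=3: input=5 -> V=0 FIRE
t=4: input=0 -> V=0
t=5: input=2 -> V=10
t=6: input=0 -> V=9
t=7: input=4 -> V=0 FIRE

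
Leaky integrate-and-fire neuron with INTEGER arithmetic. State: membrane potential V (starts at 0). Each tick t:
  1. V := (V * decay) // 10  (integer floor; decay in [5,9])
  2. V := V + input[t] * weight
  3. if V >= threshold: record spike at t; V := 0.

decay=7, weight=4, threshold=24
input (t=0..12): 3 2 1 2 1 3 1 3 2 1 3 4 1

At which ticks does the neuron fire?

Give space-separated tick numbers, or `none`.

Answer: 7 11

Derivation:
t=0: input=3 -> V=12
t=1: input=2 -> V=16
t=2: input=1 -> V=15
t=3: input=2 -> V=18
t=4: input=1 -> V=16
t=5: input=3 -> V=23
t=6: input=1 -> V=20
t=7: input=3 -> V=0 FIRE
t=8: input=2 -> V=8
t=9: input=1 -> V=9
t=10: input=3 -> V=18
t=11: input=4 -> V=0 FIRE
t=12: input=1 -> V=4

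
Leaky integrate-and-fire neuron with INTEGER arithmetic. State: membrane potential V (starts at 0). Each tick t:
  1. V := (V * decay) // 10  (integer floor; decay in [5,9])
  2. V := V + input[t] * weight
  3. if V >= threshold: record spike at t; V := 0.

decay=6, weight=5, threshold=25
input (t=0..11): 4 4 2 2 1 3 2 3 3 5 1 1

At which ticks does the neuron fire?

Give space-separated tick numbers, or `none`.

t=0: input=4 -> V=20
t=1: input=4 -> V=0 FIRE
t=2: input=2 -> V=10
t=3: input=2 -> V=16
t=4: input=1 -> V=14
t=5: input=3 -> V=23
t=6: input=2 -> V=23
t=7: input=3 -> V=0 FIRE
t=8: input=3 -> V=15
t=9: input=5 -> V=0 FIRE
t=10: input=1 -> V=5
t=11: input=1 -> V=8

Answer: 1 7 9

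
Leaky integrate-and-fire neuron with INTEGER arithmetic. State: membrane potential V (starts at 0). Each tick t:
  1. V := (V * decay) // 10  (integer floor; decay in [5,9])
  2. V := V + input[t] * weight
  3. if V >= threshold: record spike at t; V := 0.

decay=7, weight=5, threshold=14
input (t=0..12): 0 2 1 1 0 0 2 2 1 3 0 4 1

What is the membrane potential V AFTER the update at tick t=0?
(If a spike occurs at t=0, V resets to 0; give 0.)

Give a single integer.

t=0: input=0 -> V=0
t=1: input=2 -> V=10
t=2: input=1 -> V=12
t=3: input=1 -> V=13
t=4: input=0 -> V=9
t=5: input=0 -> V=6
t=6: input=2 -> V=0 FIRE
t=7: input=2 -> V=10
t=8: input=1 -> V=12
t=9: input=3 -> V=0 FIRE
t=10: input=0 -> V=0
t=11: input=4 -> V=0 FIRE
t=12: input=1 -> V=5

Answer: 0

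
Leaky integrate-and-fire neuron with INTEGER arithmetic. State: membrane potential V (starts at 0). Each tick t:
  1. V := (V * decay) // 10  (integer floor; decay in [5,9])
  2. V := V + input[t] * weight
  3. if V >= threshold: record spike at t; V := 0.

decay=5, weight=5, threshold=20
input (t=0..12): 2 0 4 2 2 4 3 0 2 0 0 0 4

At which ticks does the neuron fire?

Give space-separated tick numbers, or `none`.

Answer: 2 5 12

Derivation:
t=0: input=2 -> V=10
t=1: input=0 -> V=5
t=2: input=4 -> V=0 FIRE
t=3: input=2 -> V=10
t=4: input=2 -> V=15
t=5: input=4 -> V=0 FIRE
t=6: input=3 -> V=15
t=7: input=0 -> V=7
t=8: input=2 -> V=13
t=9: input=0 -> V=6
t=10: input=0 -> V=3
t=11: input=0 -> V=1
t=12: input=4 -> V=0 FIRE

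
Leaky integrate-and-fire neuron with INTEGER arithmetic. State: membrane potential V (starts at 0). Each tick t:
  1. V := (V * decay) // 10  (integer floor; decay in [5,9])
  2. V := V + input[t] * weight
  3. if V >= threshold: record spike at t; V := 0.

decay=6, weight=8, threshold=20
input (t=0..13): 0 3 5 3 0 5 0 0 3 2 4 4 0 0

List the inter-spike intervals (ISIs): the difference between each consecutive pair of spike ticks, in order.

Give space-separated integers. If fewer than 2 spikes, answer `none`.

Answer: 1 1 2 3 2 1

Derivation:
t=0: input=0 -> V=0
t=1: input=3 -> V=0 FIRE
t=2: input=5 -> V=0 FIRE
t=3: input=3 -> V=0 FIRE
t=4: input=0 -> V=0
t=5: input=5 -> V=0 FIRE
t=6: input=0 -> V=0
t=7: input=0 -> V=0
t=8: input=3 -> V=0 FIRE
t=9: input=2 -> V=16
t=10: input=4 -> V=0 FIRE
t=11: input=4 -> V=0 FIRE
t=12: input=0 -> V=0
t=13: input=0 -> V=0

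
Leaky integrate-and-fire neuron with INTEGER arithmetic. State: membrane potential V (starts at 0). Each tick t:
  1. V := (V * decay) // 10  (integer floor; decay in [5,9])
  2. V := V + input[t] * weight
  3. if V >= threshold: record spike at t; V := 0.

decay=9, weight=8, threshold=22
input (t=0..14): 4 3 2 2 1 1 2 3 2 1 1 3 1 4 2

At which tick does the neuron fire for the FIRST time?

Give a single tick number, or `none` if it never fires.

t=0: input=4 -> V=0 FIRE
t=1: input=3 -> V=0 FIRE
t=2: input=2 -> V=16
t=3: input=2 -> V=0 FIRE
t=4: input=1 -> V=8
t=5: input=1 -> V=15
t=6: input=2 -> V=0 FIRE
t=7: input=3 -> V=0 FIRE
t=8: input=2 -> V=16
t=9: input=1 -> V=0 FIRE
t=10: input=1 -> V=8
t=11: input=3 -> V=0 FIRE
t=12: input=1 -> V=8
t=13: input=4 -> V=0 FIRE
t=14: input=2 -> V=16

Answer: 0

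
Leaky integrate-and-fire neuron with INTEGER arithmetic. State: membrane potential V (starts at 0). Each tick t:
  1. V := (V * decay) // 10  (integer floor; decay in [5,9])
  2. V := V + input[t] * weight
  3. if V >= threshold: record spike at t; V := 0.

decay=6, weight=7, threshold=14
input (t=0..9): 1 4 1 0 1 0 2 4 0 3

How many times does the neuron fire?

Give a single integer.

t=0: input=1 -> V=7
t=1: input=4 -> V=0 FIRE
t=2: input=1 -> V=7
t=3: input=0 -> V=4
t=4: input=1 -> V=9
t=5: input=0 -> V=5
t=6: input=2 -> V=0 FIRE
t=7: input=4 -> V=0 FIRE
t=8: input=0 -> V=0
t=9: input=3 -> V=0 FIRE

Answer: 4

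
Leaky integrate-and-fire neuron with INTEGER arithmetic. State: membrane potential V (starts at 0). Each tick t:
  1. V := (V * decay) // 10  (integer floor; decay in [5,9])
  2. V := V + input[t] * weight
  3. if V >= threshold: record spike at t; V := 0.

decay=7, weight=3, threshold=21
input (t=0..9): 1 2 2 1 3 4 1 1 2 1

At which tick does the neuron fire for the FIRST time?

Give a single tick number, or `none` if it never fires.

Answer: 5

Derivation:
t=0: input=1 -> V=3
t=1: input=2 -> V=8
t=2: input=2 -> V=11
t=3: input=1 -> V=10
t=4: input=3 -> V=16
t=5: input=4 -> V=0 FIRE
t=6: input=1 -> V=3
t=7: input=1 -> V=5
t=8: input=2 -> V=9
t=9: input=1 -> V=9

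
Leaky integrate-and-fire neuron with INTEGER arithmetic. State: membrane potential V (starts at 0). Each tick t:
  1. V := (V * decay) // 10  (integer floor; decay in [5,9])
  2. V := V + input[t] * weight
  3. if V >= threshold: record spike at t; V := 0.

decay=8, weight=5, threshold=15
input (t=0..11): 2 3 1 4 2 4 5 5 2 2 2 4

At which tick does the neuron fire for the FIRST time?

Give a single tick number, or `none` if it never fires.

Answer: 1

Derivation:
t=0: input=2 -> V=10
t=1: input=3 -> V=0 FIRE
t=2: input=1 -> V=5
t=3: input=4 -> V=0 FIRE
t=4: input=2 -> V=10
t=5: input=4 -> V=0 FIRE
t=6: input=5 -> V=0 FIRE
t=7: input=5 -> V=0 FIRE
t=8: input=2 -> V=10
t=9: input=2 -> V=0 FIRE
t=10: input=2 -> V=10
t=11: input=4 -> V=0 FIRE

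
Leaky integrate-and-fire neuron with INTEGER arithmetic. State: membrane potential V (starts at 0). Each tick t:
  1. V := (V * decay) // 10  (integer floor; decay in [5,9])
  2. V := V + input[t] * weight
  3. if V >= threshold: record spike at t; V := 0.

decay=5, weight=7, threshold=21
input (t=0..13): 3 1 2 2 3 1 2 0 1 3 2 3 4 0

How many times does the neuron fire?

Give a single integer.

Answer: 6

Derivation:
t=0: input=3 -> V=0 FIRE
t=1: input=1 -> V=7
t=2: input=2 -> V=17
t=3: input=2 -> V=0 FIRE
t=4: input=3 -> V=0 FIRE
t=5: input=1 -> V=7
t=6: input=2 -> V=17
t=7: input=0 -> V=8
t=8: input=1 -> V=11
t=9: input=3 -> V=0 FIRE
t=10: input=2 -> V=14
t=11: input=3 -> V=0 FIRE
t=12: input=4 -> V=0 FIRE
t=13: input=0 -> V=0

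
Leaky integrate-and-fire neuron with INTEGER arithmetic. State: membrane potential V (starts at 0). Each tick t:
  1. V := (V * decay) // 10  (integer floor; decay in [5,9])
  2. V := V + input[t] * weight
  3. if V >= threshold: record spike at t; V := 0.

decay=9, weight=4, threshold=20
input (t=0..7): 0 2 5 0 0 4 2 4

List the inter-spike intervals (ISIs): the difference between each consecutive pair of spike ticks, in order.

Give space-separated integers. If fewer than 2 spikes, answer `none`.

Answer: 4

Derivation:
t=0: input=0 -> V=0
t=1: input=2 -> V=8
t=2: input=5 -> V=0 FIRE
t=3: input=0 -> V=0
t=4: input=0 -> V=0
t=5: input=4 -> V=16
t=6: input=2 -> V=0 FIRE
t=7: input=4 -> V=16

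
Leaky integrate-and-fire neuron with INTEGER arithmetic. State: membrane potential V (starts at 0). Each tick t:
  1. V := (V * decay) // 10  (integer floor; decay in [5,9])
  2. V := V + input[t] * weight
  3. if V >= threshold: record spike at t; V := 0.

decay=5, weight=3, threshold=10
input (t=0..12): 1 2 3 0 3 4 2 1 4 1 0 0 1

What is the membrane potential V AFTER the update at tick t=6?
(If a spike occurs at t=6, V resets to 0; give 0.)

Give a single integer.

t=0: input=1 -> V=3
t=1: input=2 -> V=7
t=2: input=3 -> V=0 FIRE
t=3: input=0 -> V=0
t=4: input=3 -> V=9
t=5: input=4 -> V=0 FIRE
t=6: input=2 -> V=6
t=7: input=1 -> V=6
t=8: input=4 -> V=0 FIRE
t=9: input=1 -> V=3
t=10: input=0 -> V=1
t=11: input=0 -> V=0
t=12: input=1 -> V=3

Answer: 6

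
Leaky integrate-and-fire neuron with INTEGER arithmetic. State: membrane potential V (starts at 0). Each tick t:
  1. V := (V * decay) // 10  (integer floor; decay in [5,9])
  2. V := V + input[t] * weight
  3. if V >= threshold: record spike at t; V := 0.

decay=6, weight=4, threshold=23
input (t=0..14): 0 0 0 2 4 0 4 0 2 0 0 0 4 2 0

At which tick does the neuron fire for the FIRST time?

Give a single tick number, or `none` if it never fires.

Answer: 6

Derivation:
t=0: input=0 -> V=0
t=1: input=0 -> V=0
t=2: input=0 -> V=0
t=3: input=2 -> V=8
t=4: input=4 -> V=20
t=5: input=0 -> V=12
t=6: input=4 -> V=0 FIRE
t=7: input=0 -> V=0
t=8: input=2 -> V=8
t=9: input=0 -> V=4
t=10: input=0 -> V=2
t=11: input=0 -> V=1
t=12: input=4 -> V=16
t=13: input=2 -> V=17
t=14: input=0 -> V=10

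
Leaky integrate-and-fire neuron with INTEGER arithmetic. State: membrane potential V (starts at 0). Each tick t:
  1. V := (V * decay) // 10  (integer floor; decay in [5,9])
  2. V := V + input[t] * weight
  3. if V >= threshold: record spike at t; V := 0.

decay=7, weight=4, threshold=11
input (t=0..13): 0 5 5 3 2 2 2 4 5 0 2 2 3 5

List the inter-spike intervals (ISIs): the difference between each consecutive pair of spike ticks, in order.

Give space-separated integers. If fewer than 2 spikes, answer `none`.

t=0: input=0 -> V=0
t=1: input=5 -> V=0 FIRE
t=2: input=5 -> V=0 FIRE
t=3: input=3 -> V=0 FIRE
t=4: input=2 -> V=8
t=5: input=2 -> V=0 FIRE
t=6: input=2 -> V=8
t=7: input=4 -> V=0 FIRE
t=8: input=5 -> V=0 FIRE
t=9: input=0 -> V=0
t=10: input=2 -> V=8
t=11: input=2 -> V=0 FIRE
t=12: input=3 -> V=0 FIRE
t=13: input=5 -> V=0 FIRE

Answer: 1 1 2 2 1 3 1 1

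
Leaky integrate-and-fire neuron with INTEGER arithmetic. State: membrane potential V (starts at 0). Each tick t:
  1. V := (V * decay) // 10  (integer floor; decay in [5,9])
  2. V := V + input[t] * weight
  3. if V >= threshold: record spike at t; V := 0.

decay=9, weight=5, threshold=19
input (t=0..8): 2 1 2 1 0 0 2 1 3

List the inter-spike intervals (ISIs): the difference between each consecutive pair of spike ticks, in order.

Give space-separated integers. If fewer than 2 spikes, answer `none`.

Answer: 6

Derivation:
t=0: input=2 -> V=10
t=1: input=1 -> V=14
t=2: input=2 -> V=0 FIRE
t=3: input=1 -> V=5
t=4: input=0 -> V=4
t=5: input=0 -> V=3
t=6: input=2 -> V=12
t=7: input=1 -> V=15
t=8: input=3 -> V=0 FIRE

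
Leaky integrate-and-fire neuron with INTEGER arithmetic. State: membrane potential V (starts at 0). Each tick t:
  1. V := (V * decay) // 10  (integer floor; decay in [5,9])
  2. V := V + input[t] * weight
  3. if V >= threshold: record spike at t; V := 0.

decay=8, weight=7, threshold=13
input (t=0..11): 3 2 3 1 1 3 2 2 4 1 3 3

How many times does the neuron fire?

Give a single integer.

t=0: input=3 -> V=0 FIRE
t=1: input=2 -> V=0 FIRE
t=2: input=3 -> V=0 FIRE
t=3: input=1 -> V=7
t=4: input=1 -> V=12
t=5: input=3 -> V=0 FIRE
t=6: input=2 -> V=0 FIRE
t=7: input=2 -> V=0 FIRE
t=8: input=4 -> V=0 FIRE
t=9: input=1 -> V=7
t=10: input=3 -> V=0 FIRE
t=11: input=3 -> V=0 FIRE

Answer: 9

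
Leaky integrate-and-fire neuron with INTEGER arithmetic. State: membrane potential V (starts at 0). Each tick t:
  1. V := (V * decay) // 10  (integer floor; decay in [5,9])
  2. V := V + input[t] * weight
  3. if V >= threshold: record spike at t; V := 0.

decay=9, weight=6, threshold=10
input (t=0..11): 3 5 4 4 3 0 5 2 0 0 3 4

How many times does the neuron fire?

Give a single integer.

Answer: 9

Derivation:
t=0: input=3 -> V=0 FIRE
t=1: input=5 -> V=0 FIRE
t=2: input=4 -> V=0 FIRE
t=3: input=4 -> V=0 FIRE
t=4: input=3 -> V=0 FIRE
t=5: input=0 -> V=0
t=6: input=5 -> V=0 FIRE
t=7: input=2 -> V=0 FIRE
t=8: input=0 -> V=0
t=9: input=0 -> V=0
t=10: input=3 -> V=0 FIRE
t=11: input=4 -> V=0 FIRE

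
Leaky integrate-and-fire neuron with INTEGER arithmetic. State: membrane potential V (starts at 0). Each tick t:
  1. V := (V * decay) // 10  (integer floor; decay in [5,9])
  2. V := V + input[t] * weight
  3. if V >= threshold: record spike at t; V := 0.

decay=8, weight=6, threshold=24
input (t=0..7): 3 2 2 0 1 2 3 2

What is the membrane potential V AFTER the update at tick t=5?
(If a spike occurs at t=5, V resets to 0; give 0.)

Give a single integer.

Answer: 22

Derivation:
t=0: input=3 -> V=18
t=1: input=2 -> V=0 FIRE
t=2: input=2 -> V=12
t=3: input=0 -> V=9
t=4: input=1 -> V=13
t=5: input=2 -> V=22
t=6: input=3 -> V=0 FIRE
t=7: input=2 -> V=12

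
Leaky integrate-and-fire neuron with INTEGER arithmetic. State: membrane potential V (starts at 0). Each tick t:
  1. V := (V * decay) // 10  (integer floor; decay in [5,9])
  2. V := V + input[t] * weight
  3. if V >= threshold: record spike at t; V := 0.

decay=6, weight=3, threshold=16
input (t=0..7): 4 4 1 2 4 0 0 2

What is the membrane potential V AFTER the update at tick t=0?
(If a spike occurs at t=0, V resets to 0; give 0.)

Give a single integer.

Answer: 12

Derivation:
t=0: input=4 -> V=12
t=1: input=4 -> V=0 FIRE
t=2: input=1 -> V=3
t=3: input=2 -> V=7
t=4: input=4 -> V=0 FIRE
t=5: input=0 -> V=0
t=6: input=0 -> V=0
t=7: input=2 -> V=6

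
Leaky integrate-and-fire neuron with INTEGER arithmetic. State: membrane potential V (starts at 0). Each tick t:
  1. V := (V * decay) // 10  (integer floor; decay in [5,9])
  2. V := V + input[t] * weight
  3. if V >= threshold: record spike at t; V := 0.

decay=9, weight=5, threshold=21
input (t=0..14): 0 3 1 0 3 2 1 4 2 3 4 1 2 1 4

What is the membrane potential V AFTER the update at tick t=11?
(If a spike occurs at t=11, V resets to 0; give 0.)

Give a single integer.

t=0: input=0 -> V=0
t=1: input=3 -> V=15
t=2: input=1 -> V=18
t=3: input=0 -> V=16
t=4: input=3 -> V=0 FIRE
t=5: input=2 -> V=10
t=6: input=1 -> V=14
t=7: input=4 -> V=0 FIRE
t=8: input=2 -> V=10
t=9: input=3 -> V=0 FIRE
t=10: input=4 -> V=20
t=11: input=1 -> V=0 FIRE
t=12: input=2 -> V=10
t=13: input=1 -> V=14
t=14: input=4 -> V=0 FIRE

Answer: 0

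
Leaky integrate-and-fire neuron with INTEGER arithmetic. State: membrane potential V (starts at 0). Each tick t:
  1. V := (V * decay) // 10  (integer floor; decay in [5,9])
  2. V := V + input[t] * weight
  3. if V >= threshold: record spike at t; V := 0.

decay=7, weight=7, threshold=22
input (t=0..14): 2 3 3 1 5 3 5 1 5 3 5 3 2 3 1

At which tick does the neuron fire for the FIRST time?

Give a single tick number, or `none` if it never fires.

t=0: input=2 -> V=14
t=1: input=3 -> V=0 FIRE
t=2: input=3 -> V=21
t=3: input=1 -> V=21
t=4: input=5 -> V=0 FIRE
t=5: input=3 -> V=21
t=6: input=5 -> V=0 FIRE
t=7: input=1 -> V=7
t=8: input=5 -> V=0 FIRE
t=9: input=3 -> V=21
t=10: input=5 -> V=0 FIRE
t=11: input=3 -> V=21
t=12: input=2 -> V=0 FIRE
t=13: input=3 -> V=21
t=14: input=1 -> V=21

Answer: 1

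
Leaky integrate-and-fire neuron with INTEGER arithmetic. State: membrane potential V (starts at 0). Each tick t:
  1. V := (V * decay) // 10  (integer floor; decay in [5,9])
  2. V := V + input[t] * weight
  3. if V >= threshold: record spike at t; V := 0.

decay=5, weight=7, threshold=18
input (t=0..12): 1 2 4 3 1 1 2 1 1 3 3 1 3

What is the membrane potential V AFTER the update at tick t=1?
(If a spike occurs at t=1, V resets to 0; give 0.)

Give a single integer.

t=0: input=1 -> V=7
t=1: input=2 -> V=17
t=2: input=4 -> V=0 FIRE
t=3: input=3 -> V=0 FIRE
t=4: input=1 -> V=7
t=5: input=1 -> V=10
t=6: input=2 -> V=0 FIRE
t=7: input=1 -> V=7
t=8: input=1 -> V=10
t=9: input=3 -> V=0 FIRE
t=10: input=3 -> V=0 FIRE
t=11: input=1 -> V=7
t=12: input=3 -> V=0 FIRE

Answer: 17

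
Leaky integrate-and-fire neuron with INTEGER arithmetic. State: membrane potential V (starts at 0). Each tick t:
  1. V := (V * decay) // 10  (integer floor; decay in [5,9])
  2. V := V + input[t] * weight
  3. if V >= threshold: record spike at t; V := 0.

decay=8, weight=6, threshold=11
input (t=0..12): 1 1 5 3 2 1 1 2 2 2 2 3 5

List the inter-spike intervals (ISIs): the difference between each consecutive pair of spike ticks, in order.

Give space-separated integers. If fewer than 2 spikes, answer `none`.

Answer: 1 1 3 1 1 1 1 1

Derivation:
t=0: input=1 -> V=6
t=1: input=1 -> V=10
t=2: input=5 -> V=0 FIRE
t=3: input=3 -> V=0 FIRE
t=4: input=2 -> V=0 FIRE
t=5: input=1 -> V=6
t=6: input=1 -> V=10
t=7: input=2 -> V=0 FIRE
t=8: input=2 -> V=0 FIRE
t=9: input=2 -> V=0 FIRE
t=10: input=2 -> V=0 FIRE
t=11: input=3 -> V=0 FIRE
t=12: input=5 -> V=0 FIRE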